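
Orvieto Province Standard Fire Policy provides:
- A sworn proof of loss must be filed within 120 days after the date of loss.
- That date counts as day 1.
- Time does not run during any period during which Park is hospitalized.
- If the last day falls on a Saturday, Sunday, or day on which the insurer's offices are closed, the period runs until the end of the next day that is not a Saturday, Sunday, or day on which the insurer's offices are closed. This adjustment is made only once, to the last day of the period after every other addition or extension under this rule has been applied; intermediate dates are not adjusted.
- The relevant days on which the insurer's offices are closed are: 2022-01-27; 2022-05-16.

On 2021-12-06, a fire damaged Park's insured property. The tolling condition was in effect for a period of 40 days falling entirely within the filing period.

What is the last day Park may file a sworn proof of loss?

May 17, 2022

Counting 2021-12-06 as day 1, day 120 is April 4, 2022.
Tolling adds 40 days: April 4, 2022 + 40 days = May 14, 2022.
May 14, 2022 is Saturday; May 15, 2022 is Sunday; May 16, 2022 is a listed holiday. The next qualifying day is May 17, 2022.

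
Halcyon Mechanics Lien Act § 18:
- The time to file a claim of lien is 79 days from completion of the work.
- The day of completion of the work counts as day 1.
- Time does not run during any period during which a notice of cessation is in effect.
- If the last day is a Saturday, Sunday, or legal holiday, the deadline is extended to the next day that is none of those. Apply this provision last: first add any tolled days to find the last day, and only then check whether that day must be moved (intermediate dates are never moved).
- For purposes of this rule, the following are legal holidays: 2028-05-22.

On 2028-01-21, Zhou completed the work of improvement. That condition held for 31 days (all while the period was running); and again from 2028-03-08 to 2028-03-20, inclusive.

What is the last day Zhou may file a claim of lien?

May 23, 2028

Counting 2028-01-21 as day 1, day 79 is April 8, 2028.
Tolling adds 31 days: April 8, 2028 + 31 days = May 9, 2028.
From March 8, 2028 through March 20, 2028 inclusive is 13 days; tolling adds 13 days: May 9, 2028 + 13 days = May 22, 2028.
May 22, 2028 is a listed holiday. The next qualifying day is May 23, 2028.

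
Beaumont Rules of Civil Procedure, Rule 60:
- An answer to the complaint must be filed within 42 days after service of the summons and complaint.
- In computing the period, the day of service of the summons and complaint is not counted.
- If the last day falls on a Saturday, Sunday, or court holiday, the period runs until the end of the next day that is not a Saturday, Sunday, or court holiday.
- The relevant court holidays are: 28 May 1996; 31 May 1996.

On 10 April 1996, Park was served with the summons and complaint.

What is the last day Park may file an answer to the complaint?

May 22, 1996

42 days after 10 April 1996 is May 22, 1996.
May 22, 1996 is a Wednesday and not a court holiday, so no extension applies.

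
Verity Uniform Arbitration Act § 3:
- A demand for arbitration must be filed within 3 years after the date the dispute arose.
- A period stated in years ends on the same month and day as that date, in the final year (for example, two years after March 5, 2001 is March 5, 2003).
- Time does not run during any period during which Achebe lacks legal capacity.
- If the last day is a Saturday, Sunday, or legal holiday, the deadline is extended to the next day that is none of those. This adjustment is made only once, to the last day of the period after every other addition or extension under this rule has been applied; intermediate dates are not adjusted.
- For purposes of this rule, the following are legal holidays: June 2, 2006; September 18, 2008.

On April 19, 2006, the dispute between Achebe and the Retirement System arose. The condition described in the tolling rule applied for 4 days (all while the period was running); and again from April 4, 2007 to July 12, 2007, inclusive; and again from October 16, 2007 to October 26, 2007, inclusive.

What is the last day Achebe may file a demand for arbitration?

3 years after April 19, 2006 is April 19, 2009.
Tolling adds 4 days: April 19, 2009 + 4 days = April 23, 2009.
From April 4, 2007 through July 12, 2007 inclusive is 100 days; tolling adds 100 days: April 23, 2009 + 100 days = August 1, 2009.
From October 16, 2007 through October 26, 2007 inclusive is 11 days; tolling adds 11 days: August 1, 2009 + 11 days = August 12, 2009.
August 12, 2009 is a Wednesday and not a legal holiday, so no extension applies.

August 12, 2009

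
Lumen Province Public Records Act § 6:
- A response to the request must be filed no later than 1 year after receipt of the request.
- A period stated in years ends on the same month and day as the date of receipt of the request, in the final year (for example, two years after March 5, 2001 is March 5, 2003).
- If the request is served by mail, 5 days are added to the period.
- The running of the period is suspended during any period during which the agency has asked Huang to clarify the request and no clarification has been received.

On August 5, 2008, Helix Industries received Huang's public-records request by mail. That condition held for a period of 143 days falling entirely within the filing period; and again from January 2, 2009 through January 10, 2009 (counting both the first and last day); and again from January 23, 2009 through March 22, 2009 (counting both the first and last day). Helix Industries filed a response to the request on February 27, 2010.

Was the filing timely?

1 year after August 5, 2008 is August 5, 2009.
Service was by mail, adding 5 days: August 5, 2009 + 5 days = August 10, 2009.
Tolling adds 143 days: August 10, 2009 + 143 days = December 31, 2009.
From January 2, 2009 through January 10, 2009 inclusive is 9 days; tolling adds 9 days: December 31, 2009 + 9 days = January 9, 2010.
From January 23, 2009 through March 22, 2009 inclusive is 59 days; tolling adds 59 days: January 9, 2010 + 59 days = March 9, 2010.
The deadline is March 9, 2010; the filing on February 27, 2010 is on or before that date.

Yes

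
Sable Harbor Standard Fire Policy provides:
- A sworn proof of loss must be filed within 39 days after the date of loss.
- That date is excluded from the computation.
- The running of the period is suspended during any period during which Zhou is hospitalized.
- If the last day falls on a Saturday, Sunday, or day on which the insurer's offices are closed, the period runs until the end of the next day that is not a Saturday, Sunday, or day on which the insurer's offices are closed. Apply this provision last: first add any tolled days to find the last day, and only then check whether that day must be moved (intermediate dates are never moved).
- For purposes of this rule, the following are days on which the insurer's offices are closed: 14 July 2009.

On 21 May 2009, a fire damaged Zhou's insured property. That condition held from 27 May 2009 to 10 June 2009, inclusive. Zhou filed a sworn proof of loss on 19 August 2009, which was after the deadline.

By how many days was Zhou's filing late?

35 days

39 days after 21 May 2009 is June 29, 2009.
From May 27, 2009 through June 10, 2009 inclusive is 15 days; tolling adds 15 days: June 29, 2009 + 15 days = July 14, 2009.
July 14, 2009 is a listed holiday. The next qualifying day is July 15, 2009.
The deadline is July 15, 2009; from July 15, 2009 to August 19, 2009 is 35 days.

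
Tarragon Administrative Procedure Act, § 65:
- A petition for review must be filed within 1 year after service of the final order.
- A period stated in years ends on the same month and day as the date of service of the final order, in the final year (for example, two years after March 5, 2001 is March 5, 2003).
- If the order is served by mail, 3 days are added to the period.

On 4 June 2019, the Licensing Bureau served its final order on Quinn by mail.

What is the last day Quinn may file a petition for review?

1 year after 4 June 2019 is June 4, 2020.
Service was by mail, adding 3 days: June 4, 2020 + 3 days = June 7, 2020.

June 7, 2020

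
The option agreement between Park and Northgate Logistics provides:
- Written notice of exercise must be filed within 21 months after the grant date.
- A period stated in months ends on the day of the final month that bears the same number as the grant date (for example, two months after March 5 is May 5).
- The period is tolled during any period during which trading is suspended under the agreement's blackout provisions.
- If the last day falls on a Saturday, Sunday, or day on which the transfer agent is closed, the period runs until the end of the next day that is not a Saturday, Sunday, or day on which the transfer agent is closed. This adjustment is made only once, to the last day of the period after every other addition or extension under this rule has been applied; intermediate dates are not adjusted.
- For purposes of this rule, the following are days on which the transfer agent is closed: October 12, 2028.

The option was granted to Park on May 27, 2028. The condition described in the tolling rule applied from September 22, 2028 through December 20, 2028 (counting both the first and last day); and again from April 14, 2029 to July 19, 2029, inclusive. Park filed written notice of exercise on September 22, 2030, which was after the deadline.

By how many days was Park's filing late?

21 months after May 27, 2028 is February 27, 2030.
From September 22, 2028 through December 20, 2028 inclusive is 90 days; tolling adds 90 days: February 27, 2030 + 90 days = May 28, 2030.
From April 14, 2029 through July 19, 2029 inclusive is 97 days; tolling adds 97 days: May 28, 2030 + 97 days = September 2, 2030.
September 2, 2030 is a Monday and not a day on which the transfer agent is closed, so no extension applies.
The deadline is September 2, 2030; from September 2, 2030 to September 22, 2030 is 20 days.

20 days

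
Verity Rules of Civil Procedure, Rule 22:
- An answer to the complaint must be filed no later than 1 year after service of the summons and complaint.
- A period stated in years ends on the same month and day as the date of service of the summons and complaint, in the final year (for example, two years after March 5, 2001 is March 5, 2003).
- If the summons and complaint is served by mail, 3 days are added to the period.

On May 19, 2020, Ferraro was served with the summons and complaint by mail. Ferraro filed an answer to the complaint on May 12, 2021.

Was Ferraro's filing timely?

Yes

1 year after May 19, 2020 is May 19, 2021.
Service was by mail, adding 3 days: May 19, 2021 + 3 days = May 22, 2021.
The deadline is May 22, 2021; the filing on May 12, 2021 is on or before that date.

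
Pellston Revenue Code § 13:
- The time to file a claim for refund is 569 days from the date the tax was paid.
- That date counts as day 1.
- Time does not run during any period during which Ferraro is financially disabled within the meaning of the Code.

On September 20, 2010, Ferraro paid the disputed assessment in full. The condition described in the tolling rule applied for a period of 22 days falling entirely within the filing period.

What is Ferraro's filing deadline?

May 2, 2012

Counting September 20, 2010 as day 1, day 569 is April 10, 2012.
Tolling adds 22 days: April 10, 2012 + 22 days = May 2, 2012.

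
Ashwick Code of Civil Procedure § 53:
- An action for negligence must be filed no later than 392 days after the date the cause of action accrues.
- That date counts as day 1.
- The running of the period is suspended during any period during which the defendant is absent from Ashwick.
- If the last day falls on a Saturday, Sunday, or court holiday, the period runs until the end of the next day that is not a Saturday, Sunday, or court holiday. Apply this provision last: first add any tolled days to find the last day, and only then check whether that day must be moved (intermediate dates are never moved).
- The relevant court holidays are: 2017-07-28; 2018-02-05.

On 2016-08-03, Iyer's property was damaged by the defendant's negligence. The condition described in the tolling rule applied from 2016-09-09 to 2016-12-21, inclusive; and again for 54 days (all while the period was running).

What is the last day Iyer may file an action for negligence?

February 6, 2018

Counting 2016-08-03 as day 1, day 392 is August 29, 2017.
From September 9, 2016 through December 21, 2016 inclusive is 104 days; tolling adds 104 days: August 29, 2017 + 104 days = December 11, 2017.
Tolling adds 54 days: December 11, 2017 + 54 days = February 3, 2018.
February 3, 2018 is Saturday; February 4, 2018 is Sunday; February 5, 2018 is a listed holiday. The next qualifying day is February 6, 2018.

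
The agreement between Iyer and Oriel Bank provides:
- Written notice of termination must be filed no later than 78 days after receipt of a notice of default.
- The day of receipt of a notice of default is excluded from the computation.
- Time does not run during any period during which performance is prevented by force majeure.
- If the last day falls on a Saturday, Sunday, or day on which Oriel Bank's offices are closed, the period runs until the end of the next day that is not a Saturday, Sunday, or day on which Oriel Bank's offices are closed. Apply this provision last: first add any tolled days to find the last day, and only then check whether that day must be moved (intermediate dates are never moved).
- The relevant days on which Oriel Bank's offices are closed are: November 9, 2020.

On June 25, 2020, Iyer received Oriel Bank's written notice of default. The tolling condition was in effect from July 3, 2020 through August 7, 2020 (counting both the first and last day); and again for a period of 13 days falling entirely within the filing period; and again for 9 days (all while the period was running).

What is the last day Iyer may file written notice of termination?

78 days after June 25, 2020 is September 11, 2020.
From July 3, 2020 through August 7, 2020 inclusive is 36 days; tolling adds 36 days: September 11, 2020 + 36 days = October 17, 2020.
Tolling adds 13 days: October 17, 2020 + 13 days = October 30, 2020.
Tolling adds 9 days: October 30, 2020 + 9 days = November 8, 2020.
November 8, 2020 is Sunday; November 9, 2020 is a listed holiday. The next qualifying day is November 10, 2020.

November 10, 2020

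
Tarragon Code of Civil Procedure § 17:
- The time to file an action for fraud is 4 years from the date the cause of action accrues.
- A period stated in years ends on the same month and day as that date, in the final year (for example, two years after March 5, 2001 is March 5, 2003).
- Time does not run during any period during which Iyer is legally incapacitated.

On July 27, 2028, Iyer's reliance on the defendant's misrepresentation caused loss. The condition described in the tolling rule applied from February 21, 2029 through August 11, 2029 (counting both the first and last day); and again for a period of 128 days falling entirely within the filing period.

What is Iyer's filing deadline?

4 years after July 27, 2028 is July 27, 2032.
From February 21, 2029 through August 11, 2029 inclusive is 172 days; tolling adds 172 days: July 27, 2032 + 172 days = January 15, 2033.
Tolling adds 128 days: January 15, 2033 + 128 days = May 23, 2033.

May 23, 2033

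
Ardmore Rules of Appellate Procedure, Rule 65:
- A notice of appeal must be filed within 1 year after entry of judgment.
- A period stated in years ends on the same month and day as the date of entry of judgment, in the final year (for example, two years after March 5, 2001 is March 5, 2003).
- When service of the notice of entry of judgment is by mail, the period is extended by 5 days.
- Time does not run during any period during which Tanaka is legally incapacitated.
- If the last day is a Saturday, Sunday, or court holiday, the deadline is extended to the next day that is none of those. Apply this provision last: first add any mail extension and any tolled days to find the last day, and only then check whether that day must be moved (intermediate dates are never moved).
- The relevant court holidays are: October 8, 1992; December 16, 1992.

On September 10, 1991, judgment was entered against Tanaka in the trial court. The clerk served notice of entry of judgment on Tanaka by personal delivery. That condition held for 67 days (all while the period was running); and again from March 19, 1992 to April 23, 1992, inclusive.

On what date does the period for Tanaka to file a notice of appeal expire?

December 22, 1992

1 year after September 10, 1991 is September 10, 1992.
Service was not by mail, so no mail extension applies.
Tolling adds 67 days: September 10, 1992 + 67 days = November 16, 1992.
From March 19, 1992 through April 23, 1992 inclusive is 36 days; tolling adds 36 days: November 16, 1992 + 36 days = December 22, 1992.
December 22, 1992 is a Tuesday and not a court holiday, so no extension applies.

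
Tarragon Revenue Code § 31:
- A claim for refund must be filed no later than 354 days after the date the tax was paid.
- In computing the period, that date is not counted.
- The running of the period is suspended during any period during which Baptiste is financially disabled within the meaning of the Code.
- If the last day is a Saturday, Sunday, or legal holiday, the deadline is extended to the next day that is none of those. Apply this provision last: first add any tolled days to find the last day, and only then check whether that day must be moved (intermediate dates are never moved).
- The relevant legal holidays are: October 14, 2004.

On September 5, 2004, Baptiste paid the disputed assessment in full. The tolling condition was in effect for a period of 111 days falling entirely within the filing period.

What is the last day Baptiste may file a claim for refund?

December 14, 2005

354 days after September 5, 2004 is August 25, 2005.
Tolling adds 111 days: August 25, 2005 + 111 days = December 14, 2005.
December 14, 2005 is a Wednesday and not a legal holiday, so no extension applies.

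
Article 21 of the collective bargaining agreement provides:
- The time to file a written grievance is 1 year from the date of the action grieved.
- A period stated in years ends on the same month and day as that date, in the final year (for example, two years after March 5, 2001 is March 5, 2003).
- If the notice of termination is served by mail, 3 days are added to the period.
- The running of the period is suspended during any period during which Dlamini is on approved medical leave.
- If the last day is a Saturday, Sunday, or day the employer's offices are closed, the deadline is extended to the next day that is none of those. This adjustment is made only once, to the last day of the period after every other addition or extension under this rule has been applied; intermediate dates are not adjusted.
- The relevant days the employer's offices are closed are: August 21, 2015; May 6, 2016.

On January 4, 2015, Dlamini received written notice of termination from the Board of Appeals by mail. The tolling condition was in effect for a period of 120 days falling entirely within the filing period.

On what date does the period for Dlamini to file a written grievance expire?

May 9, 2016

1 year after January 4, 2015 is January 4, 2016.
Service was by mail, adding 3 days: January 4, 2016 + 3 days = January 7, 2016.
Tolling adds 120 days: January 7, 2016 + 120 days = May 6, 2016.
May 6, 2016 is a listed holiday; May 7, 2016 is Saturday; May 8, 2016 is Sunday. The next qualifying day is May 9, 2016.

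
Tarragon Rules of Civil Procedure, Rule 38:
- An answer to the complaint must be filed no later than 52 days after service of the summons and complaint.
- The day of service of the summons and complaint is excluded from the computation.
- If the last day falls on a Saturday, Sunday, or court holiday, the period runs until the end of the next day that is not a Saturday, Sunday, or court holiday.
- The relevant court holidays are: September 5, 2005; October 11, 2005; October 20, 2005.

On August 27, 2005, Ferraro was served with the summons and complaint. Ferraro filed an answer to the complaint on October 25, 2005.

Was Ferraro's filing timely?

No

52 days after August 27, 2005 is October 18, 2005.
October 18, 2005 is a Tuesday and not a court holiday, so no extension applies.
The deadline is October 18, 2005; the filing on October 25, 2005 is after that date.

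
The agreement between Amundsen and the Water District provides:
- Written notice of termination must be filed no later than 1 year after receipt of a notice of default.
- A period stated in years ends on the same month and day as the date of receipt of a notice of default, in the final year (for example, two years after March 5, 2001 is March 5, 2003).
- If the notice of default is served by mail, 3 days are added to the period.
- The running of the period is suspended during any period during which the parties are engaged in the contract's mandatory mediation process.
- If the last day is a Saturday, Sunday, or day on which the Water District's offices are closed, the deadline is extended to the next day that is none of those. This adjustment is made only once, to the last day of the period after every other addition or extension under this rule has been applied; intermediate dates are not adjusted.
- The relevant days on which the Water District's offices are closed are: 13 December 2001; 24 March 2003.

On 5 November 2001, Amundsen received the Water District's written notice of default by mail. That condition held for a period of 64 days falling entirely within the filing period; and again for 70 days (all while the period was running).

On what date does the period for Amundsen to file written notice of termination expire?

March 25, 2003

1 year after 5 November 2001 is November 5, 2002.
Service was by mail, adding 3 days: November 5, 2002 + 3 days = November 8, 2002.
Tolling adds 64 days: November 8, 2002 + 64 days = January 11, 2003.
Tolling adds 70 days: January 11, 2003 + 70 days = March 22, 2003.
March 22, 2003 is Saturday; March 23, 2003 is Sunday; March 24, 2003 is a listed holiday. The next qualifying day is March 25, 2003.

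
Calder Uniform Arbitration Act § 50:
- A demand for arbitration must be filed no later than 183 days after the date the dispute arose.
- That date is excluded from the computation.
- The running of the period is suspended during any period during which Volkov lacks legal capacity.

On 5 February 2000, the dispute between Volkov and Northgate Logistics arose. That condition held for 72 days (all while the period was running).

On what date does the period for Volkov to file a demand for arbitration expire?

October 17, 2000

183 days after 5 February 2000 is August 6, 2000.
Tolling adds 72 days: August 6, 2000 + 72 days = October 17, 2000.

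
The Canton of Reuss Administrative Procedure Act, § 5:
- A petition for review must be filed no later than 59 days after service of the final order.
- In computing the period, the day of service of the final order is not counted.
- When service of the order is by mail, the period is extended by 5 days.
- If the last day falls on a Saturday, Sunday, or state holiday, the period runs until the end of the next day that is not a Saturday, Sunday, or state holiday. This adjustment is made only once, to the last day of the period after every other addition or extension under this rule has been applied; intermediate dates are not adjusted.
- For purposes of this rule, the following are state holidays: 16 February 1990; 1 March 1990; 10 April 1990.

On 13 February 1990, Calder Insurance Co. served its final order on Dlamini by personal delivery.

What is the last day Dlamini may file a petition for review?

59 days after 13 February 1990 is April 13, 1990.
Service was not by mail, so no mail extension applies.
April 13, 1990 is a Friday and not a state holiday, so no extension applies.

April 13, 1990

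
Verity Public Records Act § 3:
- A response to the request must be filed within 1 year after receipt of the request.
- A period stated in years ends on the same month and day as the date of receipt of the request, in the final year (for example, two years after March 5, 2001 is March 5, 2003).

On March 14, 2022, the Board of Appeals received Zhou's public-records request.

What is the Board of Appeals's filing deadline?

1 year after March 14, 2022 is March 14, 2023.

March 14, 2023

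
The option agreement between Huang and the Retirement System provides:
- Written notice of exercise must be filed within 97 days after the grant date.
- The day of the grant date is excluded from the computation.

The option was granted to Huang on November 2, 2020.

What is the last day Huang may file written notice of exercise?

97 days after November 2, 2020 is February 7, 2021.

February 7, 2021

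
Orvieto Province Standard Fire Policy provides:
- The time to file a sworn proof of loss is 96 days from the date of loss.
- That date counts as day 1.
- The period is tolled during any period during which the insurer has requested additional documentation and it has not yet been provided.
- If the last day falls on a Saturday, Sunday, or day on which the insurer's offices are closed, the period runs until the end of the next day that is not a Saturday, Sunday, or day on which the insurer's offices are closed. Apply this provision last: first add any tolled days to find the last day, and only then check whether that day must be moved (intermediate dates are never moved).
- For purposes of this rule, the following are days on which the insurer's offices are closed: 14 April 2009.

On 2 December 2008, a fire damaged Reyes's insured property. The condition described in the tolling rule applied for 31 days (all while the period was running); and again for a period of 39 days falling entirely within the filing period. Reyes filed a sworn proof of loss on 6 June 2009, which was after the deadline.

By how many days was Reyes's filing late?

Counting 2 December 2008 as day 1, day 96 is March 7, 2009.
Tolling adds 31 days: March 7, 2009 + 31 days = April 7, 2009.
Tolling adds 39 days: April 7, 2009 + 39 days = May 16, 2009.
May 16, 2009 is Saturday; May 17, 2009 is Sunday. The next qualifying day is May 18, 2009.
The deadline is May 18, 2009; from May 18, 2009 to June 6, 2009 is 19 days.

19 days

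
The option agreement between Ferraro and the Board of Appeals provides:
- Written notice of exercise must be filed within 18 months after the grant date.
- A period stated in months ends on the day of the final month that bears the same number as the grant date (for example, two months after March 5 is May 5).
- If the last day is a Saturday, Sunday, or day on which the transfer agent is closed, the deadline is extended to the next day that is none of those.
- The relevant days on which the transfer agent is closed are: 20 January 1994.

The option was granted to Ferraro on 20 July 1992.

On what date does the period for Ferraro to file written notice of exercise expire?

January 21, 1994

18 months after 20 July 1992 is January 20, 1994.
January 20, 1994 is a listed holiday. The next qualifying day is January 21, 1994.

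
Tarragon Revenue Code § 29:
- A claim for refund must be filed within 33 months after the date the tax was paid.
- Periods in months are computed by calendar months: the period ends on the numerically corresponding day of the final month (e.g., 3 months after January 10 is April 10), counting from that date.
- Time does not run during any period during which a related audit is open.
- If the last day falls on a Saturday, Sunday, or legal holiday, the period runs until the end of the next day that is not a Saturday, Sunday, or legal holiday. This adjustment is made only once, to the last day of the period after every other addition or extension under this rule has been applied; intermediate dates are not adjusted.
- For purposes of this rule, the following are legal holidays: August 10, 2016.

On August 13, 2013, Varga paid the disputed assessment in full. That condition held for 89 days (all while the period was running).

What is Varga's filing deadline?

August 11, 2016

33 months after August 13, 2013 is May 13, 2016.
Tolling adds 89 days: May 13, 2016 + 89 days = August 10, 2016.
August 10, 2016 is a listed holiday. The next qualifying day is August 11, 2016.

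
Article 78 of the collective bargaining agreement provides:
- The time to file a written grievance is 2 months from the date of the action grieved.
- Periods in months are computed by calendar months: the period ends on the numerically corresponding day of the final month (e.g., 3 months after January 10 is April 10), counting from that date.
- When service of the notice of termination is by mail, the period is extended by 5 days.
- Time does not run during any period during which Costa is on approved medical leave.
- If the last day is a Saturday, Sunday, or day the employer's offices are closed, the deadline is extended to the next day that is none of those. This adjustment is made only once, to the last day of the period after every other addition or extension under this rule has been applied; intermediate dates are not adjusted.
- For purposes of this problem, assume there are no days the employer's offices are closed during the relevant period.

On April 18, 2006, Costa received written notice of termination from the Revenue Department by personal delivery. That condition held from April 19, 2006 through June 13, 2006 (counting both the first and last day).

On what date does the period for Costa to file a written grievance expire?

August 14, 2006

2 months after April 18, 2006 is June 18, 2006.
Service was not by mail, so no mail extension applies.
From April 19, 2006 through June 13, 2006 inclusive is 56 days; tolling adds 56 days: June 18, 2006 + 56 days = August 13, 2006.
August 13, 2006 is Sunday. The next qualifying day is August 14, 2006.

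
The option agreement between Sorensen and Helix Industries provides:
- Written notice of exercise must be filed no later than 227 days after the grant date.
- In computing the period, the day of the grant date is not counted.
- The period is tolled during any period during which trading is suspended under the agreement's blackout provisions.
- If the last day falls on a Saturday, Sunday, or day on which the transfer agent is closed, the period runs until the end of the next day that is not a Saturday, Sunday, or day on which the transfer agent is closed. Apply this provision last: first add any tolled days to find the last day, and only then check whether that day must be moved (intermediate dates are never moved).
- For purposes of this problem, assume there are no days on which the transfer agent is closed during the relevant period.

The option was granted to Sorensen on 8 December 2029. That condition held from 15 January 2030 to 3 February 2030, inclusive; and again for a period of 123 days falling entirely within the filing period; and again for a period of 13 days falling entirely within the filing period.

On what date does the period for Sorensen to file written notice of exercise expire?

December 26, 2030

227 days after 8 December 2029 is July 23, 2030.
From January 15, 2030 through February 3, 2030 inclusive is 20 days; tolling adds 20 days: July 23, 2030 + 20 days = August 12, 2030.
Tolling adds 123 days: August 12, 2030 + 123 days = December 13, 2030.
Tolling adds 13 days: December 13, 2030 + 13 days = December 26, 2030.
December 26, 2030 is a Thursday and not a day on which the transfer agent is closed, so no extension applies.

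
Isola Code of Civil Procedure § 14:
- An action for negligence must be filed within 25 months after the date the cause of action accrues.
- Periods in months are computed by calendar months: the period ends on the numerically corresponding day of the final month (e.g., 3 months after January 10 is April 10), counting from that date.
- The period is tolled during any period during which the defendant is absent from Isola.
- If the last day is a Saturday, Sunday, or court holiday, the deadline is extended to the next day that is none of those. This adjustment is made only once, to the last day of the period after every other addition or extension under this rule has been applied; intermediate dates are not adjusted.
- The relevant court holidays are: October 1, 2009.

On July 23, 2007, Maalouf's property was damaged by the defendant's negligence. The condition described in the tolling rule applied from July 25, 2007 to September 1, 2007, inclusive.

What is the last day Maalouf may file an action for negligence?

October 2, 2009

25 months after July 23, 2007 is August 23, 2009.
From July 25, 2007 through September 1, 2007 inclusive is 39 days; tolling adds 39 days: August 23, 2009 + 39 days = October 1, 2009.
October 1, 2009 is a listed holiday. The next qualifying day is October 2, 2009.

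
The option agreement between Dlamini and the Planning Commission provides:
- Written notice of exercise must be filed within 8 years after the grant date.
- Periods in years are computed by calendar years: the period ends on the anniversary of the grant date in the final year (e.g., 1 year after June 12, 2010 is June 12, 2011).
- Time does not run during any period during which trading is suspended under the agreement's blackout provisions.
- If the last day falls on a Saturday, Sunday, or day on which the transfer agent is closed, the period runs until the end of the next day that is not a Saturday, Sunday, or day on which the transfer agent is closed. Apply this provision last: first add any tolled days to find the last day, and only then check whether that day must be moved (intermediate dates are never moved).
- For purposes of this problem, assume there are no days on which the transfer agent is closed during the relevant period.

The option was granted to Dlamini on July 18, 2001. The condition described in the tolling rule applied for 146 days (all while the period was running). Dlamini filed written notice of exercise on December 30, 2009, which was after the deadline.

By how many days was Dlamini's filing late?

8 years after July 18, 2001 is July 18, 2009.
Tolling adds 146 days: July 18, 2009 + 146 days = December 11, 2009.
December 11, 2009 is a Friday and not a day on which the transfer agent is closed, so no extension applies.
The deadline is December 11, 2009; from December 11, 2009 to December 30, 2009 is 19 days.

19 days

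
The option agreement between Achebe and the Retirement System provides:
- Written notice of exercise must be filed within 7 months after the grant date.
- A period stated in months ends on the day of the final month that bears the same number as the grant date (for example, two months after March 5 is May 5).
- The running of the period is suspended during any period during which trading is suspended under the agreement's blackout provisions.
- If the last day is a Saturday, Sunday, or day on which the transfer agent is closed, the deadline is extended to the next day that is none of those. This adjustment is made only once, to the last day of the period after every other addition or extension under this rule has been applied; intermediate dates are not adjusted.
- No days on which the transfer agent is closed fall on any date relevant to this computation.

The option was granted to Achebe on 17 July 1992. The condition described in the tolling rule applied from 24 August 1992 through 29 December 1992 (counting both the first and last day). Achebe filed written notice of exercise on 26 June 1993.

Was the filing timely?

7 months after 17 July 1992 is February 17, 1993.
From August 24, 1992 through December 29, 1992 inclusive is 128 days; tolling adds 128 days: February 17, 1993 + 128 days = June 25, 1993.
June 25, 1993 is a Friday and not a day on which the transfer agent is closed, so no extension applies.
The deadline is June 25, 1993; the filing on June 26, 1993 is after that date.

No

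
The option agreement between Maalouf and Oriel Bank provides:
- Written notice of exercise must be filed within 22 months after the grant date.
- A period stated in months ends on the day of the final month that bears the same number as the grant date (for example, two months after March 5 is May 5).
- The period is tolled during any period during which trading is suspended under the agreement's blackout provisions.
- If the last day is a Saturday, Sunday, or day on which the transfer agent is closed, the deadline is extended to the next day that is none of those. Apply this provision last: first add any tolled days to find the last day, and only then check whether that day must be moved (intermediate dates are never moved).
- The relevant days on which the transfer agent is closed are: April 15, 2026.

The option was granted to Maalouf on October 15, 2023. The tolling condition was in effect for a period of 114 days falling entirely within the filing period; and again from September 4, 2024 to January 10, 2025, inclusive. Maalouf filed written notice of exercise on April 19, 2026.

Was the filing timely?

22 months after October 15, 2023 is August 15, 2025.
Tolling adds 114 days: August 15, 2025 + 114 days = December 7, 2025.
From September 4, 2024 through January 10, 2025 inclusive is 129 days; tolling adds 129 days: December 7, 2025 + 129 days = April 15, 2026.
April 15, 2026 is a listed holiday. The next qualifying day is April 16, 2026.
The deadline is April 16, 2026; the filing on April 19, 2026 is after that date.

No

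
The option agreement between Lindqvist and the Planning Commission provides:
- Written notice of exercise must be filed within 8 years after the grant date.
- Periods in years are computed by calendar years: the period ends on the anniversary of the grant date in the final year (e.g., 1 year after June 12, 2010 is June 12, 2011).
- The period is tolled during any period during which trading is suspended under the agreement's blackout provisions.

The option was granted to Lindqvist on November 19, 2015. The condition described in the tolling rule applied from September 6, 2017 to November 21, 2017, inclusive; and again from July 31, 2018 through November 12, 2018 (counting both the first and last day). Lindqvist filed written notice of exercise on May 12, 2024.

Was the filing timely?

Yes

8 years after November 19, 2015 is November 19, 2023.
From September 6, 2017 through November 21, 2017 inclusive is 77 days; tolling adds 77 days: November 19, 2023 + 77 days = February 4, 2024.
From July 31, 2018 through November 12, 2018 inclusive is 105 days; tolling adds 105 days: February 4, 2024 + 105 days = May 19, 2024.
The deadline is May 19, 2024; the filing on May 12, 2024 is on or before that date.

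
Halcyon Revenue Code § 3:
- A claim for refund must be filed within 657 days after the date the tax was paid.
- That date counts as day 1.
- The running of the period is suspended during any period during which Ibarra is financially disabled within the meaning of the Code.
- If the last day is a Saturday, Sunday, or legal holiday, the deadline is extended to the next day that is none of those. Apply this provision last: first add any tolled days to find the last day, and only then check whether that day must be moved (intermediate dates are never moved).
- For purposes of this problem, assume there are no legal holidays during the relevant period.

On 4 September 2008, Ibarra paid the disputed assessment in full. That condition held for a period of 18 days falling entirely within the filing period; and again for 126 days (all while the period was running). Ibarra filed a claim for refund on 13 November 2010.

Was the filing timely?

Yes

Counting 4 September 2008 as day 1, day 657 is June 22, 2010.
Tolling adds 18 days: June 22, 2010 + 18 days = July 10, 2010.
Tolling adds 126 days: July 10, 2010 + 126 days = November 13, 2010.
November 13, 2010 is Saturday; November 14, 2010 is Sunday. The next qualifying day is November 15, 2010.
The deadline is November 15, 2010; the filing on November 13, 2010 is on or before that date.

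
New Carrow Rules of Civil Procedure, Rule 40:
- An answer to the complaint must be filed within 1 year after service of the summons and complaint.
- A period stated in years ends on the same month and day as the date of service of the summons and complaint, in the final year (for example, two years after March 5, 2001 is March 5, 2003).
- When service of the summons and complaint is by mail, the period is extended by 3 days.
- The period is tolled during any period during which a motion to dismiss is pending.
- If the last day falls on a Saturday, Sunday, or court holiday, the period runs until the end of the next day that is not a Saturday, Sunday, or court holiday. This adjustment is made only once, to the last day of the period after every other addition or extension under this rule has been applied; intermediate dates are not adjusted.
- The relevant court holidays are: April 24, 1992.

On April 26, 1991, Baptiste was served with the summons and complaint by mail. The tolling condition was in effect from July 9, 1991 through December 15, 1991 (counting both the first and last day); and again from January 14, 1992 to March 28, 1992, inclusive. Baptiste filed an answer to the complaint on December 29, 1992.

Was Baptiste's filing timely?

1 year after April 26, 1991 is April 26, 1992.
Service was by mail, adding 3 days: April 26, 1992 + 3 days = April 29, 1992.
From July 9, 1991 through December 15, 1991 inclusive is 160 days; tolling adds 160 days: April 29, 1992 + 160 days = October 6, 1992.
From January 14, 1992 through March 28, 1992 inclusive is 75 days; tolling adds 75 days: October 6, 1992 + 75 days = December 20, 1992.
December 20, 1992 is Sunday. The next qualifying day is December 21, 1992.
The deadline is December 21, 1992; the filing on December 29, 1992 is after that date.

No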